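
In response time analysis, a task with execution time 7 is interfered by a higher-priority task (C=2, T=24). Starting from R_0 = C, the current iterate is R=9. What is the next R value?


R_next = C + ceil(R_prev / T_hp) * C_hp
ceil(9 / 24) = ceil(0.375) = 1
Interference = 1 * 2 = 2
R_next = 7 + 2 = 9
R_next = R_prev, so the iteration has converged (response time = 9).

9


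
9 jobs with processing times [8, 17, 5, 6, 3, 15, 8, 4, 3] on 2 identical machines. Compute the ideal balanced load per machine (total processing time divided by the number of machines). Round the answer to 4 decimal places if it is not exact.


Total processing time = 8 + 17 + 5 + 6 + 3 + 15 + 8 + 4 + 3 = 69
Number of machines = 2
Ideal balanced load = 69 / 2 = 34.5

34.5


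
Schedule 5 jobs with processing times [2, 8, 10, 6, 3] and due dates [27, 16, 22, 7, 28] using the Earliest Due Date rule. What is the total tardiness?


Sort by due date (EDD order): [(6, 7), (8, 16), (10, 22), (2, 27), (3, 28)]
Compute completion times and tardiness:
  Job 1: p=6, d=7, C=6, tardiness=max(0,6-7)=0
  Job 2: p=8, d=16, C=14, tardiness=max(0,14-16)=0
  Job 3: p=10, d=22, C=24, tardiness=max(0,24-22)=2
  Job 4: p=2, d=27, C=26, tardiness=max(0,26-27)=0
  Job 5: p=3, d=28, C=29, tardiness=max(0,29-28)=1
Total tardiness = 3

3


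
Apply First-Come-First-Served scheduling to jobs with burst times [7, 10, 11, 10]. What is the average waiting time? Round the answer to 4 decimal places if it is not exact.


FCFS order (as given): [7, 10, 11, 10]
Waiting times:
  Job 1: wait = 0
  Job 2: wait = 7
  Job 3: wait = 17
  Job 4: wait = 28
Sum of waiting times = 52
Average waiting time = 52/4 = 13.0

13.0


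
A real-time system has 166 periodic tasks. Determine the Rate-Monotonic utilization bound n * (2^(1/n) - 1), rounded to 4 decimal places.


Compute 2^(1/166) = 1.0041843153
Subtract 1: 1.0041843153 - 1 = 0.0041843153
Multiply by n: 166 * 0.0041843153 = 0.6945963398
Round to 4 dp: 0.6946

0.6946


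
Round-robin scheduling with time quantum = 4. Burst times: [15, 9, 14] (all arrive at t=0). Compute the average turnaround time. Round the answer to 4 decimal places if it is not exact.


Time quantum = 4
Execution trace:
  J1 runs 4 units, time = 4
  J2 runs 4 units, time = 8
  J3 runs 4 units, time = 12
  J1 runs 4 units, time = 16
  J2 runs 4 units, time = 20
  J3 runs 4 units, time = 24
  J1 runs 4 units, time = 28
  J2 runs 1 units, time = 29
  J3 runs 4 units, time = 33
  J1 runs 3 units, time = 36
  J3 runs 2 units, time = 38
Finish times: [36, 29, 38]
Average turnaround = 103/3 = 34.3333

34.3333


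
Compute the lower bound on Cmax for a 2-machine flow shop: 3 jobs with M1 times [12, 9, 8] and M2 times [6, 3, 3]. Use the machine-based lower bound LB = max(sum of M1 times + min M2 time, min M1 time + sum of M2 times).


LB1 = sum(M1 times) + min(M2 times) = 29 + 3 = 32
LB2 = min(M1 times) + sum(M2 times) = 8 + 12 = 20
Lower bound = max(LB1, LB2) = max(32, 20) = 32

32


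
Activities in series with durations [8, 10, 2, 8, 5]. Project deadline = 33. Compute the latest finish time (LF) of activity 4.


LF(activity 4) = deadline - sum of successor durations
Successors: activities 5 through 5 with durations [5]
Sum of successor durations = 5
LF = 33 - 5 = 28

28


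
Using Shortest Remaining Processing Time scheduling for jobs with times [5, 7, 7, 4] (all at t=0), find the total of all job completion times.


Since all jobs arrive at t=0, SRPT equals SPT ordering.
SPT order: [4, 5, 7, 7]
Completion times:
  Job 1: p=4, C=4
  Job 2: p=5, C=9
  Job 3: p=7, C=16
  Job 4: p=7, C=23
Total completion time = 4 + 9 + 16 + 23 = 52

52


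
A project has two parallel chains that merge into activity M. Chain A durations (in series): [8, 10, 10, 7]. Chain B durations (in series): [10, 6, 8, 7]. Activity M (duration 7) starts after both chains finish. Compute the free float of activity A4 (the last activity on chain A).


ES(A4) = sum of predecessors on chain A = 28
EF(A4) = ES + duration = 28 + 7 = 35
Successor of A4 is M. ES(M) = max(sum(A), sum(B)) = max(35, 31) = 35
Free float = ES(successor) - EF(current) = 35 - 35 = 0

0


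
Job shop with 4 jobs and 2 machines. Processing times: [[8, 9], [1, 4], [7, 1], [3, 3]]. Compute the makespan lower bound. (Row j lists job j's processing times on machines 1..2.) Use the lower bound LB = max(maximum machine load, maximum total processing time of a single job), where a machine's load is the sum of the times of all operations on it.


Machine loads:
  Machine 1: 8 + 1 + 7 + 3 = 19
  Machine 2: 9 + 4 + 1 + 3 = 17
Max machine load = 19
Job totals:
  Job 1: 17
  Job 2: 5
  Job 3: 8
  Job 4: 6
Max job total = 17
Lower bound = max(19, 17) = 19

19


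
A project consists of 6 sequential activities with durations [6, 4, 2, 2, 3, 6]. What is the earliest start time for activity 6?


Activity 6 starts after activities 1 through 5 complete.
Predecessor durations: [6, 4, 2, 2, 3]
ES = 6 + 4 + 2 + 2 + 3 = 17

17


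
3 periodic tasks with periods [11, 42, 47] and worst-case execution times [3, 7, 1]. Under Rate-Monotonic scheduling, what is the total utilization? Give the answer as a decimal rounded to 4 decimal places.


Compute individual utilizations (exact fractions):
  Task 1: C/T = 3/11 (approx. 0.2727)
  Task 2: C/T = 7/42 = 1/6 (approx. 0.1667)
  Task 3: C/T = 1/47 (approx. 0.0213)
Total utilization U = 3/11 + 1/6 + 1/47 = 1429/3102
Rounded to 4 decimal places: U = 0.4607
RM (Liu & Layland) bound for 3 tasks = 0.779763; compare with U = 1429/3102 (approx. 0.460671)
U <= bound, so schedulable by RM sufficient condition.

0.4607


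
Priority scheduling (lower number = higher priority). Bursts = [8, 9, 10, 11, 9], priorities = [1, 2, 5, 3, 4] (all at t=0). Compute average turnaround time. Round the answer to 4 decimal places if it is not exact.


Sort by priority (ascending = highest first):
Order: [(1, 8), (2, 9), (3, 11), (4, 9), (5, 10)]
Completion times:
  Priority 1, burst=8, C=8
  Priority 2, burst=9, C=17
  Priority 3, burst=11, C=28
  Priority 4, burst=9, C=37
  Priority 5, burst=10, C=47
Average turnaround = 137/5 = 27.4

27.4


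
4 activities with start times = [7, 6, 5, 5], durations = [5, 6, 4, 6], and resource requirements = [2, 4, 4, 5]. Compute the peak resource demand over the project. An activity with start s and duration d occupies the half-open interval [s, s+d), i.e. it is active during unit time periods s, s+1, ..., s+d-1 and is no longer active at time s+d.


Each activity i is active on [start_i, start_i + duration_i).
Compute total resource usage per time slot:
  t=0: active resources = [], total = 0
  t=1: active resources = [], total = 0
  t=2: active resources = [], total = 0
  t=3: active resources = [], total = 0
  t=4: active resources = [], total = 0
  t=5: active resources = [4, 5], total = 9
  t=6: active resources = [4, 4, 5], total = 13
  t=7: active resources = [2, 4, 4, 5], total = 15
  t=8: active resources = [2, 4, 4, 5], total = 15
  t=9: active resources = [2, 4, 5], total = 11
  t=10: active resources = [2, 4, 5], total = 11
  t=11: active resources = [2, 4], total = 6
Peak resource demand = 15

15


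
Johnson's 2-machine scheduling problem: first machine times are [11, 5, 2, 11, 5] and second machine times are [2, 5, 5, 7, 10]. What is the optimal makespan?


Apply Johnson's rule:
  Group 1 (a <= b): [(3, 2, 5), (2, 5, 5), (5, 5, 10)]
  Group 2 (a > b): [(4, 11, 7), (1, 11, 2)]
Optimal job order: [3, 2, 5, 4, 1]
Schedule:
  Job 3: M1 done at 2, M2 done at 7
  Job 2: M1 done at 7, M2 done at 12
  Job 5: M1 done at 12, M2 done at 22
  Job 4: M1 done at 23, M2 done at 30
  Job 1: M1 done at 34, M2 done at 36
Makespan = 36

36


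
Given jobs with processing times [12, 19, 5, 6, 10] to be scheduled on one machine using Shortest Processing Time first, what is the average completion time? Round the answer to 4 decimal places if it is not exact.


Sort jobs by processing time (SPT order): [5, 6, 10, 12, 19]
Compute completion times sequentially:
  Job 1: processing = 5, completes at 5
  Job 2: processing = 6, completes at 11
  Job 3: processing = 10, completes at 21
  Job 4: processing = 12, completes at 33
  Job 5: processing = 19, completes at 52
Sum of completion times = 122
Average completion time = 122/5 = 24.4

24.4


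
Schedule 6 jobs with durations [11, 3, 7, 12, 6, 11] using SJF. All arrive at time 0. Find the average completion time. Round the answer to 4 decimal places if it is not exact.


SJF order (ascending): [3, 6, 7, 11, 11, 12]
Completion times:
  Job 1: burst=3, C=3
  Job 2: burst=6, C=9
  Job 3: burst=7, C=16
  Job 4: burst=11, C=27
  Job 5: burst=11, C=38
  Job 6: burst=12, C=50
Average completion = 143/6 = 23.8333

23.8333


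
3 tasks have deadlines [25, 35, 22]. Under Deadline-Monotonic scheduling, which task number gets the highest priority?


Sort tasks by relative deadline (ascending):
  Task 3: deadline = 22
  Task 1: deadline = 25
  Task 2: deadline = 35
Priority order (highest first): [3, 1, 2]
Highest priority task = 3

3


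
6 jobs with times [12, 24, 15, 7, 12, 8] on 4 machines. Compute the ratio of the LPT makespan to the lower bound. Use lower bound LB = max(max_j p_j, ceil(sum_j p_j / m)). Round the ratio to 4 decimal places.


LPT order: [24, 15, 12, 12, 8, 7]
Machine loads after assignment: [24, 15, 20, 19]
LPT makespan = 24
Lower bound = max(max_job, ceil(total/4)) = max(24, 20) = 24
Ratio = 24 / 24 = 1.0

1.0


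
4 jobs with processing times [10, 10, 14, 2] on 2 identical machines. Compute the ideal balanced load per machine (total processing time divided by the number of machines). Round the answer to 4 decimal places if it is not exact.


Total processing time = 10 + 10 + 14 + 2 = 36
Number of machines = 2
Ideal balanced load = 36 / 2 = 18.0

18.0


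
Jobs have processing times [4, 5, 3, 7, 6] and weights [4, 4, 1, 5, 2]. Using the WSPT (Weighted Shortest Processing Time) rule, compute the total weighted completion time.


Compute p/w ratios and sort ascending (WSPT): [(4, 4), (5, 4), (7, 5), (3, 1), (6, 2)]
Compute weighted completion times:
  Job (p=4,w=4): C=4, w*C=4*4=16
  Job (p=5,w=4): C=9, w*C=4*9=36
  Job (p=7,w=5): C=16, w*C=5*16=80
  Job (p=3,w=1): C=19, w*C=1*19=19
  Job (p=6,w=2): C=25, w*C=2*25=50
Total weighted completion time = 201

201


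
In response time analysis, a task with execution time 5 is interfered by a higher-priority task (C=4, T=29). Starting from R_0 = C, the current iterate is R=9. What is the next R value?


R_next = C + ceil(R_prev / T_hp) * C_hp
ceil(9 / 29) = ceil(0.3103) = 1
Interference = 1 * 4 = 4
R_next = 5 + 4 = 9
R_next = R_prev, so the iteration has converged (response time = 9).

9


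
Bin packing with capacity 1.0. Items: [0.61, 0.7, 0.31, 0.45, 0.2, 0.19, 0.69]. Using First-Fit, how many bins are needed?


Place items sequentially using First-Fit:
  Item 0.61 -> new Bin 1
  Item 0.7 -> new Bin 2
  Item 0.31 -> Bin 1 (now 0.92)
  Item 0.45 -> new Bin 3
  Item 0.2 -> Bin 2 (now 0.9)
  Item 0.19 -> Bin 3 (now 0.64)
  Item 0.69 -> new Bin 4
Total bins used = 4

4


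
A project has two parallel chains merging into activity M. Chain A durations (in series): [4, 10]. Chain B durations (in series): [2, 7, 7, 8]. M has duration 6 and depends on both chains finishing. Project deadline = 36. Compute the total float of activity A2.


Forward pass: ES(A2) = sum of predecessors on chain A = 4
EF = ES + duration = 4 + 10 = 14
Backward pass: LF(M) = deadline = 36; LS(M) = 36 - 6 = 30
LF(A2) = LS(M) - sum(successors on chain A) = 30 - 0 = 30
LS = LF - duration = 30 - 10 = 20
Total float = LS - ES = 20 - 4 = 16

16


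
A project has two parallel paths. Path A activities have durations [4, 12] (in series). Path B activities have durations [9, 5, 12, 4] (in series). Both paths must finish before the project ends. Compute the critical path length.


Path A total = 4 + 12 = 16
Path B total = 9 + 5 + 12 + 4 = 30
Critical path = longest path = max(16, 30) = 30

30


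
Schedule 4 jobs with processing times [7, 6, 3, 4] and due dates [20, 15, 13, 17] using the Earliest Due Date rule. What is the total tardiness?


Sort by due date (EDD order): [(3, 13), (6, 15), (4, 17), (7, 20)]
Compute completion times and tardiness:
  Job 1: p=3, d=13, C=3, tardiness=max(0,3-13)=0
  Job 2: p=6, d=15, C=9, tardiness=max(0,9-15)=0
  Job 3: p=4, d=17, C=13, tardiness=max(0,13-17)=0
  Job 4: p=7, d=20, C=20, tardiness=max(0,20-20)=0
Total tardiness = 0

0


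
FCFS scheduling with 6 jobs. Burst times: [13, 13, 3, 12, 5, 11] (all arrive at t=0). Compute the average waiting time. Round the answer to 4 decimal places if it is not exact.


FCFS order (as given): [13, 13, 3, 12, 5, 11]
Waiting times:
  Job 1: wait = 0
  Job 2: wait = 13
  Job 3: wait = 26
  Job 4: wait = 29
  Job 5: wait = 41
  Job 6: wait = 46
Sum of waiting times = 155
Average waiting time = 155/6 = 25.8333

25.8333


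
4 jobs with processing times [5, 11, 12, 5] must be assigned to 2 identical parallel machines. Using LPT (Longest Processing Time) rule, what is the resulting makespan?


Sort jobs in decreasing order (LPT): [12, 11, 5, 5]
Assign each job to the least loaded machine:
  Machine 1: jobs [12, 5], load = 17
  Machine 2: jobs [11, 5], load = 16
Makespan = max load = 17

17


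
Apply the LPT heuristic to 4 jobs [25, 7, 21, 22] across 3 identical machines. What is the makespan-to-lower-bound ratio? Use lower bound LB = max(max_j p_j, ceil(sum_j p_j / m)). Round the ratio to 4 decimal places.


LPT order: [25, 22, 21, 7]
Machine loads after assignment: [25, 22, 28]
LPT makespan = 28
Lower bound = max(max_job, ceil(total/3)) = max(25, 25) = 25
Ratio = 28 / 25 = 1.12

1.12


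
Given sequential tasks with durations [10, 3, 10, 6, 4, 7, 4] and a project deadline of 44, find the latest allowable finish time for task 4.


LF(activity 4) = deadline - sum of successor durations
Successors: activities 5 through 7 with durations [4, 7, 4]
Sum of successor durations = 15
LF = 44 - 15 = 29

29


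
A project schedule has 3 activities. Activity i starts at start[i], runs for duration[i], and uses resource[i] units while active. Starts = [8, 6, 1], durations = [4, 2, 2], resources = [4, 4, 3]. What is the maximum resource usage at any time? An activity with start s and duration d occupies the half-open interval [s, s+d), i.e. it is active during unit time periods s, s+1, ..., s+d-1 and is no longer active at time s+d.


Each activity i is active on [start_i, start_i + duration_i).
Compute total resource usage per time slot:
  t=0: active resources = [], total = 0
  t=1: active resources = [3], total = 3
  t=2: active resources = [3], total = 3
  t=3: active resources = [], total = 0
  t=4: active resources = [], total = 0
  t=5: active resources = [], total = 0
  t=6: active resources = [4], total = 4
  t=7: active resources = [4], total = 4
  t=8: active resources = [4], total = 4
  t=9: active resources = [4], total = 4
  t=10: active resources = [4], total = 4
  t=11: active resources = [4], total = 4
Peak resource demand = 4

4


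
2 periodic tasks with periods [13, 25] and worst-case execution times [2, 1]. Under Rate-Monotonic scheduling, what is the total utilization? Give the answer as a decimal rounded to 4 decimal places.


Compute individual utilizations (exact fractions):
  Task 1: C/T = 2/13 (approx. 0.1538)
  Task 2: C/T = 1/25 (approx. 0.04)
Total utilization U = 2/13 + 1/25 = 63/325
Rounded to 4 decimal places: U = 0.1938
RM (Liu & Layland) bound for 2 tasks = 0.828427; compare with U = 63/325 (approx. 0.193846)
U <= bound, so schedulable by RM sufficient condition.

0.1938


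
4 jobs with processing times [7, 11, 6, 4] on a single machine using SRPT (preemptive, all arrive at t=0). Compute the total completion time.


Since all jobs arrive at t=0, SRPT equals SPT ordering.
SPT order: [4, 6, 7, 11]
Completion times:
  Job 1: p=4, C=4
  Job 2: p=6, C=10
  Job 3: p=7, C=17
  Job 4: p=11, C=28
Total completion time = 4 + 10 + 17 + 28 = 59

59


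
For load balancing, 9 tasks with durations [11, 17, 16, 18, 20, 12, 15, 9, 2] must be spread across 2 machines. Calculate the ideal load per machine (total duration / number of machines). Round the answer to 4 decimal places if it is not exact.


Total processing time = 11 + 17 + 16 + 18 + 20 + 12 + 15 + 9 + 2 = 120
Number of machines = 2
Ideal balanced load = 120 / 2 = 60.0

60.0


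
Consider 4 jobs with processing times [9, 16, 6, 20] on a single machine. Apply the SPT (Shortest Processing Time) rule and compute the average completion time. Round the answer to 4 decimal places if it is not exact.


Sort jobs by processing time (SPT order): [6, 9, 16, 20]
Compute completion times sequentially:
  Job 1: processing = 6, completes at 6
  Job 2: processing = 9, completes at 15
  Job 3: processing = 16, completes at 31
  Job 4: processing = 20, completes at 51
Sum of completion times = 103
Average completion time = 103/4 = 25.75

25.75


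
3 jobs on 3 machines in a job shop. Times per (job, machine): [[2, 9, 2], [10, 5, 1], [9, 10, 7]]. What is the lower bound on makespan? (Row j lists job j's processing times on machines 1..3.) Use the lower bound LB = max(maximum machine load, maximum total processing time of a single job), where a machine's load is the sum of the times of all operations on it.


Machine loads:
  Machine 1: 2 + 10 + 9 = 21
  Machine 2: 9 + 5 + 10 = 24
  Machine 3: 2 + 1 + 7 = 10
Max machine load = 24
Job totals:
  Job 1: 13
  Job 2: 16
  Job 3: 26
Max job total = 26
Lower bound = max(24, 26) = 26

26


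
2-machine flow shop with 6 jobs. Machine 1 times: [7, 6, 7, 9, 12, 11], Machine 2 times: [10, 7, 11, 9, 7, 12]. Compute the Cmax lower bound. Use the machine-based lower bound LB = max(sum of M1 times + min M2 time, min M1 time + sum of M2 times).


LB1 = sum(M1 times) + min(M2 times) = 52 + 7 = 59
LB2 = min(M1 times) + sum(M2 times) = 6 + 56 = 62
Lower bound = max(LB1, LB2) = max(59, 62) = 62

62


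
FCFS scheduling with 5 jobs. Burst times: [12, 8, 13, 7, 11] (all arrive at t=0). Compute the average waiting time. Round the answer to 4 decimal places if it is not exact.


FCFS order (as given): [12, 8, 13, 7, 11]
Waiting times:
  Job 1: wait = 0
  Job 2: wait = 12
  Job 3: wait = 20
  Job 4: wait = 33
  Job 5: wait = 40
Sum of waiting times = 105
Average waiting time = 105/5 = 21.0

21.0


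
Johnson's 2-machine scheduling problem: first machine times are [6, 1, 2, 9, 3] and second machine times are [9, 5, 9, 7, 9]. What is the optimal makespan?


Apply Johnson's rule:
  Group 1 (a <= b): [(2, 1, 5), (3, 2, 9), (5, 3, 9), (1, 6, 9)]
  Group 2 (a > b): [(4, 9, 7)]
Optimal job order: [2, 3, 5, 1, 4]
Schedule:
  Job 2: M1 done at 1, M2 done at 6
  Job 3: M1 done at 3, M2 done at 15
  Job 5: M1 done at 6, M2 done at 24
  Job 1: M1 done at 12, M2 done at 33
  Job 4: M1 done at 21, M2 done at 40
Makespan = 40

40


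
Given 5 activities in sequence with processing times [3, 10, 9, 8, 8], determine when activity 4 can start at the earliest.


Activity 4 starts after activities 1 through 3 complete.
Predecessor durations: [3, 10, 9]
ES = 3 + 10 + 9 = 22

22


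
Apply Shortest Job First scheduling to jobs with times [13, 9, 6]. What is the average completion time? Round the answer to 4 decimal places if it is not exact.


SJF order (ascending): [6, 9, 13]
Completion times:
  Job 1: burst=6, C=6
  Job 2: burst=9, C=15
  Job 3: burst=13, C=28
Average completion = 49/3 = 16.3333

16.3333


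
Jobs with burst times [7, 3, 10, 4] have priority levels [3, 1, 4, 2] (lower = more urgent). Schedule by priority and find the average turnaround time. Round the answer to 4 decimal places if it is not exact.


Sort by priority (ascending = highest first):
Order: [(1, 3), (2, 4), (3, 7), (4, 10)]
Completion times:
  Priority 1, burst=3, C=3
  Priority 2, burst=4, C=7
  Priority 3, burst=7, C=14
  Priority 4, burst=10, C=24
Average turnaround = 48/4 = 12.0

12.0


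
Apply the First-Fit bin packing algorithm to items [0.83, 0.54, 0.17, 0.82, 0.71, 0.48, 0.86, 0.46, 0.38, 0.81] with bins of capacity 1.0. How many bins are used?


Place items sequentially using First-Fit:
  Item 0.83 -> new Bin 1
  Item 0.54 -> new Bin 2
  Item 0.17 -> Bin 1 (now 1.0)
  Item 0.82 -> new Bin 3
  Item 0.71 -> new Bin 4
  Item 0.48 -> new Bin 5
  Item 0.86 -> new Bin 6
  Item 0.46 -> Bin 2 (now 1.0)
  Item 0.38 -> Bin 5 (now 0.86)
  Item 0.81 -> new Bin 7
Total bins used = 7

7


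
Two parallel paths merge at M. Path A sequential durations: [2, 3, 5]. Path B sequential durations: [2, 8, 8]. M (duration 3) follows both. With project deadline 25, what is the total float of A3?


Forward pass: ES(A3) = sum of predecessors on chain A = 5
EF = ES + duration = 5 + 5 = 10
Backward pass: LF(M) = deadline = 25; LS(M) = 25 - 3 = 22
LF(A3) = LS(M) - sum(successors on chain A) = 22 - 0 = 22
LS = LF - duration = 22 - 5 = 17
Total float = LS - ES = 17 - 5 = 12

12


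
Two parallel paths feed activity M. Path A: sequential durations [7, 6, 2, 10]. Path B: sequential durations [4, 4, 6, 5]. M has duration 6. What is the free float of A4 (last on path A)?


ES(A4) = sum of predecessors on chain A = 15
EF(A4) = ES + duration = 15 + 10 = 25
Successor of A4 is M. ES(M) = max(sum(A), sum(B)) = max(25, 19) = 25
Free float = ES(successor) - EF(current) = 25 - 25 = 0

0


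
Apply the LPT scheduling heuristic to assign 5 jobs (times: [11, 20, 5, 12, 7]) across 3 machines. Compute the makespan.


Sort jobs in decreasing order (LPT): [20, 12, 11, 7, 5]
Assign each job to the least loaded machine:
  Machine 1: jobs [20], load = 20
  Machine 2: jobs [12, 5], load = 17
  Machine 3: jobs [11, 7], load = 18
Makespan = max load = 20

20


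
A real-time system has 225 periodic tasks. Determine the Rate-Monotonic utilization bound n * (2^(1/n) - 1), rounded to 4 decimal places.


Compute 2^(1/225) = 1.0030854042
Subtract 1: 1.0030854042 - 1 = 0.0030854042
Multiply by n: 225 * 0.0030854042 = 0.6942159450
Round to 4 dp: 0.6942

0.6942


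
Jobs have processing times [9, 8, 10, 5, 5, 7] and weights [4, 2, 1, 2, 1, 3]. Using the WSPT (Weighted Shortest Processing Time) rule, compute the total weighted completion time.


Compute p/w ratios and sort ascending (WSPT): [(9, 4), (7, 3), (5, 2), (8, 2), (5, 1), (10, 1)]
Compute weighted completion times:
  Job (p=9,w=4): C=9, w*C=4*9=36
  Job (p=7,w=3): C=16, w*C=3*16=48
  Job (p=5,w=2): C=21, w*C=2*21=42
  Job (p=8,w=2): C=29, w*C=2*29=58
  Job (p=5,w=1): C=34, w*C=1*34=34
  Job (p=10,w=1): C=44, w*C=1*44=44
Total weighted completion time = 262

262


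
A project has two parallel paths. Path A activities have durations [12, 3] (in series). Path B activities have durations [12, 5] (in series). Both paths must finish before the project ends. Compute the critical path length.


Path A total = 12 + 3 = 15
Path B total = 12 + 5 = 17
Critical path = longest path = max(15, 17) = 17

17


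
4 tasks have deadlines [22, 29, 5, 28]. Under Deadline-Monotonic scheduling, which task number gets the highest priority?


Sort tasks by relative deadline (ascending):
  Task 3: deadline = 5
  Task 1: deadline = 22
  Task 4: deadline = 28
  Task 2: deadline = 29
Priority order (highest first): [3, 1, 4, 2]
Highest priority task = 3

3


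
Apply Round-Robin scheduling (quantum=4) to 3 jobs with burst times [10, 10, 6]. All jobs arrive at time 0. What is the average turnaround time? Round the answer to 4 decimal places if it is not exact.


Time quantum = 4
Execution trace:
  J1 runs 4 units, time = 4
  J2 runs 4 units, time = 8
  J3 runs 4 units, time = 12
  J1 runs 4 units, time = 16
  J2 runs 4 units, time = 20
  J3 runs 2 units, time = 22
  J1 runs 2 units, time = 24
  J2 runs 2 units, time = 26
Finish times: [24, 26, 22]
Average turnaround = 72/3 = 24.0

24.0


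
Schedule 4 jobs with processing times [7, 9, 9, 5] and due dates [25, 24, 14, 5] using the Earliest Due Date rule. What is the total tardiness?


Sort by due date (EDD order): [(5, 5), (9, 14), (9, 24), (7, 25)]
Compute completion times and tardiness:
  Job 1: p=5, d=5, C=5, tardiness=max(0,5-5)=0
  Job 2: p=9, d=14, C=14, tardiness=max(0,14-14)=0
  Job 3: p=9, d=24, C=23, tardiness=max(0,23-24)=0
  Job 4: p=7, d=25, C=30, tardiness=max(0,30-25)=5
Total tardiness = 5

5


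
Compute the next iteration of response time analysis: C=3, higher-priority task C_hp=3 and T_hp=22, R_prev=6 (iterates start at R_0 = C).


R_next = C + ceil(R_prev / T_hp) * C_hp
ceil(6 / 22) = ceil(0.2727) = 1
Interference = 1 * 3 = 3
R_next = 3 + 3 = 6
R_next = R_prev, so the iteration has converged (response time = 6).

6


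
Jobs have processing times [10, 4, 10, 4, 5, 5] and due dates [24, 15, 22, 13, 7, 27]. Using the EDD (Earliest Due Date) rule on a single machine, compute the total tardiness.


Sort by due date (EDD order): [(5, 7), (4, 13), (4, 15), (10, 22), (10, 24), (5, 27)]
Compute completion times and tardiness:
  Job 1: p=5, d=7, C=5, tardiness=max(0,5-7)=0
  Job 2: p=4, d=13, C=9, tardiness=max(0,9-13)=0
  Job 3: p=4, d=15, C=13, tardiness=max(0,13-15)=0
  Job 4: p=10, d=22, C=23, tardiness=max(0,23-22)=1
  Job 5: p=10, d=24, C=33, tardiness=max(0,33-24)=9
  Job 6: p=5, d=27, C=38, tardiness=max(0,38-27)=11
Total tardiness = 21

21


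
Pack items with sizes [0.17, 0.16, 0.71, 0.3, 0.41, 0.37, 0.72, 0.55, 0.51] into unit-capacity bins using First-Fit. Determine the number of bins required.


Place items sequentially using First-Fit:
  Item 0.17 -> new Bin 1
  Item 0.16 -> Bin 1 (now 0.33)
  Item 0.71 -> new Bin 2
  Item 0.3 -> Bin 1 (now 0.63)
  Item 0.41 -> new Bin 3
  Item 0.37 -> Bin 1 (now 1.0)
  Item 0.72 -> new Bin 4
  Item 0.55 -> Bin 3 (now 0.96)
  Item 0.51 -> new Bin 5
Total bins used = 5

5


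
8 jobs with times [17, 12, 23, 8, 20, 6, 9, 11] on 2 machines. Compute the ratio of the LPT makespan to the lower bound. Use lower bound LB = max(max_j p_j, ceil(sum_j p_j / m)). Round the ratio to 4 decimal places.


LPT order: [23, 20, 17, 12, 11, 9, 8, 6]
Machine loads after assignment: [54, 52]
LPT makespan = 54
Lower bound = max(max_job, ceil(total/2)) = max(23, 53) = 53
Ratio = 54 / 53 = 1.0189

1.0189


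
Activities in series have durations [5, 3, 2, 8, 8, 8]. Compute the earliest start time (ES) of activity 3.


Activity 3 starts after activities 1 through 2 complete.
Predecessor durations: [5, 3]
ES = 5 + 3 = 8

8


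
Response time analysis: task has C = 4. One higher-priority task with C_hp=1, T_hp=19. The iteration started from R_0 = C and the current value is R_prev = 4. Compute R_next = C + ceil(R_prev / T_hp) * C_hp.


R_next = C + ceil(R_prev / T_hp) * C_hp
ceil(4 / 19) = ceil(0.2105) = 1
Interference = 1 * 1 = 1
R_next = 4 + 1 = 5

5


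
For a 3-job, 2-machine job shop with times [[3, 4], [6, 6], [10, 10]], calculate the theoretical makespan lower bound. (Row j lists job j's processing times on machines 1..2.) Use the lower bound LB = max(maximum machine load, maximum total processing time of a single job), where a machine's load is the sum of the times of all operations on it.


Machine loads:
  Machine 1: 3 + 6 + 10 = 19
  Machine 2: 4 + 6 + 10 = 20
Max machine load = 20
Job totals:
  Job 1: 7
  Job 2: 12
  Job 3: 20
Max job total = 20
Lower bound = max(20, 20) = 20

20


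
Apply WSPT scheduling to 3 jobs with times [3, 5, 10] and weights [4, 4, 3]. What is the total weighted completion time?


Compute p/w ratios and sort ascending (WSPT): [(3, 4), (5, 4), (10, 3)]
Compute weighted completion times:
  Job (p=3,w=4): C=3, w*C=4*3=12
  Job (p=5,w=4): C=8, w*C=4*8=32
  Job (p=10,w=3): C=18, w*C=3*18=54
Total weighted completion time = 98

98


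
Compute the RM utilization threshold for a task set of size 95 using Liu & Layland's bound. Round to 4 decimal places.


Compute 2^(1/95) = 1.0073229689
Subtract 1: 1.0073229689 - 1 = 0.0073229689
Multiply by n: 95 * 0.0073229689 = 0.6956820455
Round to 4 dp: 0.6957

0.6957


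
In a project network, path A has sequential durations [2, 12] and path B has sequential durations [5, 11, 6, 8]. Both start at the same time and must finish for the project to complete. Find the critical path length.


Path A total = 2 + 12 = 14
Path B total = 5 + 11 + 6 + 8 = 30
Critical path = longest path = max(14, 30) = 30

30


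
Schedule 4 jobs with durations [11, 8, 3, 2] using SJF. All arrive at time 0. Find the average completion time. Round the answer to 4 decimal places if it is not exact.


SJF order (ascending): [2, 3, 8, 11]
Completion times:
  Job 1: burst=2, C=2
  Job 2: burst=3, C=5
  Job 3: burst=8, C=13
  Job 4: burst=11, C=24
Average completion = 44/4 = 11.0

11.0


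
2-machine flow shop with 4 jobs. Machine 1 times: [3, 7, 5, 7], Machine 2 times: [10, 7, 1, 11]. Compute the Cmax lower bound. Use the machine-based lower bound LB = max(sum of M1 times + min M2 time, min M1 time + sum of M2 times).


LB1 = sum(M1 times) + min(M2 times) = 22 + 1 = 23
LB2 = min(M1 times) + sum(M2 times) = 3 + 29 = 32
Lower bound = max(LB1, LB2) = max(23, 32) = 32

32


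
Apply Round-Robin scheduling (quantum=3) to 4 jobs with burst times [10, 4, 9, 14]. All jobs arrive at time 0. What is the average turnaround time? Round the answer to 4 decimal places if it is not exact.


Time quantum = 3
Execution trace:
  J1 runs 3 units, time = 3
  J2 runs 3 units, time = 6
  J3 runs 3 units, time = 9
  J4 runs 3 units, time = 12
  J1 runs 3 units, time = 15
  J2 runs 1 units, time = 16
  J3 runs 3 units, time = 19
  J4 runs 3 units, time = 22
  J1 runs 3 units, time = 25
  J3 runs 3 units, time = 28
  J4 runs 3 units, time = 31
  J1 runs 1 units, time = 32
  J4 runs 3 units, time = 35
  J4 runs 2 units, time = 37
Finish times: [32, 16, 28, 37]
Average turnaround = 113/4 = 28.25

28.25


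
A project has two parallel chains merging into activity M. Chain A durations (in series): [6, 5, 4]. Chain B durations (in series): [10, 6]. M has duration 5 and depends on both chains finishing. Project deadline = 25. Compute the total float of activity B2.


Forward pass: ES(B2) = sum of predecessors on chain B = 10
EF = ES + duration = 10 + 6 = 16
Backward pass: LF(M) = deadline = 25; LS(M) = 25 - 5 = 20
LF(B2) = LS(M) - sum(successors on chain B) = 20 - 0 = 20
LS = LF - duration = 20 - 6 = 14
Total float = LS - ES = 14 - 10 = 4

4


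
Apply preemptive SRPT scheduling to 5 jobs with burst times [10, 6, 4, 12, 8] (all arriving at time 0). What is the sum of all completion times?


Since all jobs arrive at t=0, SRPT equals SPT ordering.
SPT order: [4, 6, 8, 10, 12]
Completion times:
  Job 1: p=4, C=4
  Job 2: p=6, C=10
  Job 3: p=8, C=18
  Job 4: p=10, C=28
  Job 5: p=12, C=40
Total completion time = 4 + 10 + 18 + 28 + 40 = 100

100


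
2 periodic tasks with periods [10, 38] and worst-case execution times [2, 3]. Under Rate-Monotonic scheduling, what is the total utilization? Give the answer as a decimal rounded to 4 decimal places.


Compute individual utilizations (exact fractions):
  Task 1: C/T = 2/10 = 1/5 (approx. 0.2)
  Task 2: C/T = 3/38 (approx. 0.0789)
Total utilization U = 1/5 + 3/38 = 53/190
Rounded to 4 decimal places: U = 0.2789
RM (Liu & Layland) bound for 2 tasks = 0.828427; compare with U = 53/190 (approx. 0.278947)
U <= bound, so schedulable by RM sufficient condition.

0.2789


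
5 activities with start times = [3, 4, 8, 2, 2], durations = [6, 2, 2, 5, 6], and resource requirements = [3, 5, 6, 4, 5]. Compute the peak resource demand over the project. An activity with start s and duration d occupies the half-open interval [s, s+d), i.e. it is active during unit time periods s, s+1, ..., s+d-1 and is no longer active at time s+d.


Each activity i is active on [start_i, start_i + duration_i).
Compute total resource usage per time slot:
  t=0: active resources = [], total = 0
  t=1: active resources = [], total = 0
  t=2: active resources = [4, 5], total = 9
  t=3: active resources = [3, 4, 5], total = 12
  t=4: active resources = [3, 5, 4, 5], total = 17
  t=5: active resources = [3, 5, 4, 5], total = 17
  t=6: active resources = [3, 4, 5], total = 12
  t=7: active resources = [3, 5], total = 8
  t=8: active resources = [3, 6], total = 9
  t=9: active resources = [6], total = 6
Peak resource demand = 17

17


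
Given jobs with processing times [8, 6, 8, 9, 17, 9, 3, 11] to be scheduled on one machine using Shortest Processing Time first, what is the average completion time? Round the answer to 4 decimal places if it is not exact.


Sort jobs by processing time (SPT order): [3, 6, 8, 8, 9, 9, 11, 17]
Compute completion times sequentially:
  Job 1: processing = 3, completes at 3
  Job 2: processing = 6, completes at 9
  Job 3: processing = 8, completes at 17
  Job 4: processing = 8, completes at 25
  Job 5: processing = 9, completes at 34
  Job 6: processing = 9, completes at 43
  Job 7: processing = 11, completes at 54
  Job 8: processing = 17, completes at 71
Sum of completion times = 256
Average completion time = 256/8 = 32.0

32.0


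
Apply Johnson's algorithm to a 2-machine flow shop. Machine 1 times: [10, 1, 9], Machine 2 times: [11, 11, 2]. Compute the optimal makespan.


Apply Johnson's rule:
  Group 1 (a <= b): [(2, 1, 11), (1, 10, 11)]
  Group 2 (a > b): [(3, 9, 2)]
Optimal job order: [2, 1, 3]
Schedule:
  Job 2: M1 done at 1, M2 done at 12
  Job 1: M1 done at 11, M2 done at 23
  Job 3: M1 done at 20, M2 done at 25
Makespan = 25

25


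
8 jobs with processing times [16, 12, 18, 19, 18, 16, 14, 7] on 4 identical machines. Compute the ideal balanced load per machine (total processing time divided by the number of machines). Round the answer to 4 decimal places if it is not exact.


Total processing time = 16 + 12 + 18 + 19 + 18 + 16 + 14 + 7 = 120
Number of machines = 4
Ideal balanced load = 120 / 4 = 30.0

30.0


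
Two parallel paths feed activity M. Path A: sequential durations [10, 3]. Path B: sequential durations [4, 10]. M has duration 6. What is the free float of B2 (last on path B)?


ES(B2) = sum of predecessors on chain B = 4
EF(B2) = ES + duration = 4 + 10 = 14
Successor of B2 is M. ES(M) = max(sum(A), sum(B)) = max(13, 14) = 14
Free float = ES(successor) - EF(current) = 14 - 14 = 0

0


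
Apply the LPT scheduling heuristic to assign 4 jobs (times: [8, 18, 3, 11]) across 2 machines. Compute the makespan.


Sort jobs in decreasing order (LPT): [18, 11, 8, 3]
Assign each job to the least loaded machine:
  Machine 1: jobs [18, 3], load = 21
  Machine 2: jobs [11, 8], load = 19
Makespan = max load = 21

21


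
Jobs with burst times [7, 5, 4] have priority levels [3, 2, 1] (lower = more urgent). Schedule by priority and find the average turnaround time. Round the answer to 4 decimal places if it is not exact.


Sort by priority (ascending = highest first):
Order: [(1, 4), (2, 5), (3, 7)]
Completion times:
  Priority 1, burst=4, C=4
  Priority 2, burst=5, C=9
  Priority 3, burst=7, C=16
Average turnaround = 29/3 = 9.6667

9.6667


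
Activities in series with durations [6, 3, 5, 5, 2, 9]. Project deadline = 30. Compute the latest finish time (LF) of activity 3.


LF(activity 3) = deadline - sum of successor durations
Successors: activities 4 through 6 with durations [5, 2, 9]
Sum of successor durations = 16
LF = 30 - 16 = 14

14


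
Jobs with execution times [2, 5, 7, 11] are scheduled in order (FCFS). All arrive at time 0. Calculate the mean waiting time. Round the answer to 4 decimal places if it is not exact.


FCFS order (as given): [2, 5, 7, 11]
Waiting times:
  Job 1: wait = 0
  Job 2: wait = 2
  Job 3: wait = 7
  Job 4: wait = 14
Sum of waiting times = 23
Average waiting time = 23/4 = 5.75

5.75


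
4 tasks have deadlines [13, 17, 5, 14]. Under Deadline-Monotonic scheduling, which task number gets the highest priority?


Sort tasks by relative deadline (ascending):
  Task 3: deadline = 5
  Task 1: deadline = 13
  Task 4: deadline = 14
  Task 2: deadline = 17
Priority order (highest first): [3, 1, 4, 2]
Highest priority task = 3

3


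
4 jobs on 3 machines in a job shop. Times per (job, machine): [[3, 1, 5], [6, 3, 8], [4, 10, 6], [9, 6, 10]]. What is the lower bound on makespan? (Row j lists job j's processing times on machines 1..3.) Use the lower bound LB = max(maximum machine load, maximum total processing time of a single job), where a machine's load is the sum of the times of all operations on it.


Machine loads:
  Machine 1: 3 + 6 + 4 + 9 = 22
  Machine 2: 1 + 3 + 10 + 6 = 20
  Machine 3: 5 + 8 + 6 + 10 = 29
Max machine load = 29
Job totals:
  Job 1: 9
  Job 2: 17
  Job 3: 20
  Job 4: 25
Max job total = 25
Lower bound = max(29, 25) = 29

29


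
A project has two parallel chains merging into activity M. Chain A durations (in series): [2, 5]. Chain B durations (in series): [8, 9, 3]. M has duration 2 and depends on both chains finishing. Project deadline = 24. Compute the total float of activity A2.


Forward pass: ES(A2) = sum of predecessors on chain A = 2
EF = ES + duration = 2 + 5 = 7
Backward pass: LF(M) = deadline = 24; LS(M) = 24 - 2 = 22
LF(A2) = LS(M) - sum(successors on chain A) = 22 - 0 = 22
LS = LF - duration = 22 - 5 = 17
Total float = LS - ES = 17 - 2 = 15

15


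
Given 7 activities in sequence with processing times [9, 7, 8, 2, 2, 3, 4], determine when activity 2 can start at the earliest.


Activity 2 starts after activities 1 through 1 complete.
Predecessor durations: [9]
ES = 9 = 9

9


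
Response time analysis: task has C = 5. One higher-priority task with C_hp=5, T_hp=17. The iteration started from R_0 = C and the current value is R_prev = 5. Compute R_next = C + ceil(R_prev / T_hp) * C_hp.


R_next = C + ceil(R_prev / T_hp) * C_hp
ceil(5 / 17) = ceil(0.2941) = 1
Interference = 1 * 5 = 5
R_next = 5 + 5 = 10

10


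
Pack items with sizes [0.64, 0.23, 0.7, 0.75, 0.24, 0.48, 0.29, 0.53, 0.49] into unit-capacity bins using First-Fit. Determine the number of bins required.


Place items sequentially using First-Fit:
  Item 0.64 -> new Bin 1
  Item 0.23 -> Bin 1 (now 0.87)
  Item 0.7 -> new Bin 2
  Item 0.75 -> new Bin 3
  Item 0.24 -> Bin 2 (now 0.94)
  Item 0.48 -> new Bin 4
  Item 0.29 -> Bin 4 (now 0.77)
  Item 0.53 -> new Bin 5
  Item 0.49 -> new Bin 6
Total bins used = 6

6


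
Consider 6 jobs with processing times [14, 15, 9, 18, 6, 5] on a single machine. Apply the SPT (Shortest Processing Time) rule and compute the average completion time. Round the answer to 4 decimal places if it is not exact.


Sort jobs by processing time (SPT order): [5, 6, 9, 14, 15, 18]
Compute completion times sequentially:
  Job 1: processing = 5, completes at 5
  Job 2: processing = 6, completes at 11
  Job 3: processing = 9, completes at 20
  Job 4: processing = 14, completes at 34
  Job 5: processing = 15, completes at 49
  Job 6: processing = 18, completes at 67
Sum of completion times = 186
Average completion time = 186/6 = 31.0

31.0


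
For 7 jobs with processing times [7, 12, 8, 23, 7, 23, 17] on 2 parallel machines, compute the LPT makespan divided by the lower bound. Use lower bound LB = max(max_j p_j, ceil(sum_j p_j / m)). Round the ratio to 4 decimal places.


LPT order: [23, 23, 17, 12, 8, 7, 7]
Machine loads after assignment: [47, 50]
LPT makespan = 50
Lower bound = max(max_job, ceil(total/2)) = max(23, 49) = 49
Ratio = 50 / 49 = 1.0204

1.0204


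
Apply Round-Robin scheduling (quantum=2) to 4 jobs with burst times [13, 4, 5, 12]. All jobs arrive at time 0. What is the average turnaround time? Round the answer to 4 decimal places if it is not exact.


Time quantum = 2
Execution trace:
  J1 runs 2 units, time = 2
  J2 runs 2 units, time = 4
  J3 runs 2 units, time = 6
  J4 runs 2 units, time = 8
  J1 runs 2 units, time = 10
  J2 runs 2 units, time = 12
  J3 runs 2 units, time = 14
  J4 runs 2 units, time = 16
  J1 runs 2 units, time = 18
  J3 runs 1 units, time = 19
  J4 runs 2 units, time = 21
  J1 runs 2 units, time = 23
  J4 runs 2 units, time = 25
  J1 runs 2 units, time = 27
  J4 runs 2 units, time = 29
  J1 runs 2 units, time = 31
  J4 runs 2 units, time = 33
  J1 runs 1 units, time = 34
Finish times: [34, 12, 19, 33]
Average turnaround = 98/4 = 24.5

24.5
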